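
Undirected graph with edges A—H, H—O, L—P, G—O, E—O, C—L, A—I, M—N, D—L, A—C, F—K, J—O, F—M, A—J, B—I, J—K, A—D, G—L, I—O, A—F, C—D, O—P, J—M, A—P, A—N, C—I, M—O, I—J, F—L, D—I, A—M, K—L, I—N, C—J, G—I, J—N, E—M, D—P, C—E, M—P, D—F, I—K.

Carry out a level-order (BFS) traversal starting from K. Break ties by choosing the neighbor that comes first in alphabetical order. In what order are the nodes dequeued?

Visit K; enqueue F, I, J, L → queue [F, I, J, L]
Visit F; enqueue A, D, M → queue [I, J, L, A, D, M]
Visit I; enqueue B, C, G, N, O → queue [J, L, A, D, M, B, C, G, N, O]
Visit J → queue [L, A, D, M, B, C, G, N, O]
Visit L; enqueue P → queue [A, D, M, B, C, G, N, O, P]
Visit A; enqueue H → queue [D, M, B, C, G, N, O, P, H]
Visit D → queue [M, B, C, G, N, O, P, H]
Visit M; enqueue E → queue [B, C, G, N, O, P, H, E]
Visit B → queue [C, G, N, O, P, H, E]
Visit C → queue [G, N, O, P, H, E]
Visit G → queue [N, O, P, H, E]
Visit N → queue [O, P, H, E]
Visit O → queue [P, H, E]
Visit P → queue [H, E]
Visit H → queue [E]
Visit E → queue []

K F I J L A D M B C G N O P H E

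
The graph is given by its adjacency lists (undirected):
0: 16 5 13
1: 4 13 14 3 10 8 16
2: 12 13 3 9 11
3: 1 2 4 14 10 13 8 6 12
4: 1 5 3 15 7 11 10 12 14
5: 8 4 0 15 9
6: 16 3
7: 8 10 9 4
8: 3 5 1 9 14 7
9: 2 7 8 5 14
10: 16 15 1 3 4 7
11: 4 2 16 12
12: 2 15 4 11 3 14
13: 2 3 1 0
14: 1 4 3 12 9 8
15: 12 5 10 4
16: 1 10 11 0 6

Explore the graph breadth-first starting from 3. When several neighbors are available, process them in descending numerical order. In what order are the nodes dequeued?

Visit 3; enqueue 14, 13, 12, 10, 8, 6, 4, 2, 1 → queue [14, 13, 12, 10, 8, 6, 4, 2, 1]
Visit 14; enqueue 9 → queue [13, 12, 10, 8, 6, 4, 2, 1, 9]
Visit 13; enqueue 0 → queue [12, 10, 8, 6, 4, 2, 1, 9, 0]
Visit 12; enqueue 15, 11 → queue [10, 8, 6, 4, 2, 1, 9, 0, 15, 11]
Visit 10; enqueue 16, 7 → queue [8, 6, 4, 2, 1, 9, 0, 15, 11, 16, 7]
Visit 8; enqueue 5 → queue [6, 4, 2, 1, 9, 0, 15, 11, 16, 7, 5]
Visit 6 → queue [4, 2, 1, 9, 0, 15, 11, 16, 7, 5]
Visit 4 → queue [2, 1, 9, 0, 15, 11, 16, 7, 5]
Visit 2 → queue [1, 9, 0, 15, 11, 16, 7, 5]
Visit 1 → queue [9, 0, 15, 11, 16, 7, 5]
Visit 9 → queue [0, 15, 11, 16, 7, 5]
Visit 0 → queue [15, 11, 16, 7, 5]
Visit 15 → queue [11, 16, 7, 5]
Visit 11 → queue [16, 7, 5]
Visit 16 → queue [7, 5]
Visit 7 → queue [5]
Visit 5 → queue []

3, 14, 13, 12, 10, 8, 6, 4, 2, 1, 9, 0, 15, 11, 16, 7, 5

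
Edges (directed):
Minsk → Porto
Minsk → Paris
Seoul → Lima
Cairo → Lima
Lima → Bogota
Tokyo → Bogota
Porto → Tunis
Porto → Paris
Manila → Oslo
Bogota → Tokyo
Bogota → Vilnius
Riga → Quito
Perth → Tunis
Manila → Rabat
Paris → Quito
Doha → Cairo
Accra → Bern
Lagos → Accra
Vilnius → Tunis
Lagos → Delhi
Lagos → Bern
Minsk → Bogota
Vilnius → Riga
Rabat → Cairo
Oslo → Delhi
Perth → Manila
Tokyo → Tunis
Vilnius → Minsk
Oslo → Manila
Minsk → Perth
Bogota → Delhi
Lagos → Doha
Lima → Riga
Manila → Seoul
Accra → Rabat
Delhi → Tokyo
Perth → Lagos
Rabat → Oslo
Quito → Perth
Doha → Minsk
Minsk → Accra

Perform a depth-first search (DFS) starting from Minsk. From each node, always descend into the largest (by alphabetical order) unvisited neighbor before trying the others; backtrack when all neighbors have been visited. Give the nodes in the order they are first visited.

Minsk → Porto → Tunis → Paris → Quito → Perth → Manila → Seoul → Lima → Riga → Bogota → Vilnius → Tokyo → Delhi → Rabat → Oslo → Cairo → Lagos → Doha → Bern → Accra

Visit Minsk
Minsk → Porto
Porto → Tunis
Porto → Paris
Paris → Quito
Quito → Perth
Perth → Manila
Manila → Seoul
Seoul → Lima
Lima → Riga
Lima → Bogota
Bogota → Vilnius
Bogota → Tokyo
Bogota → Delhi
Manila → Rabat
Rabat → Oslo
Rabat → Cairo
Perth → Lagos
Lagos → Doha
Lagos → Bern
Lagos → Accra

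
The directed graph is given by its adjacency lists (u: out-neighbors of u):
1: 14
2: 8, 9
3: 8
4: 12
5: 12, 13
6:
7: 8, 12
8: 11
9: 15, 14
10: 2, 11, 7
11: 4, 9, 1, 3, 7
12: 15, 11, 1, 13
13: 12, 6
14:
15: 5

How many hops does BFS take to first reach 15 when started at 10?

Level 0: 10
Level 1: 2, 7, 11
Level 2: 1, 3, 4, 8, 9, 12
Level 3: 13, 14, 15
Level 4: 5, 6
15 first appears at level 3.

3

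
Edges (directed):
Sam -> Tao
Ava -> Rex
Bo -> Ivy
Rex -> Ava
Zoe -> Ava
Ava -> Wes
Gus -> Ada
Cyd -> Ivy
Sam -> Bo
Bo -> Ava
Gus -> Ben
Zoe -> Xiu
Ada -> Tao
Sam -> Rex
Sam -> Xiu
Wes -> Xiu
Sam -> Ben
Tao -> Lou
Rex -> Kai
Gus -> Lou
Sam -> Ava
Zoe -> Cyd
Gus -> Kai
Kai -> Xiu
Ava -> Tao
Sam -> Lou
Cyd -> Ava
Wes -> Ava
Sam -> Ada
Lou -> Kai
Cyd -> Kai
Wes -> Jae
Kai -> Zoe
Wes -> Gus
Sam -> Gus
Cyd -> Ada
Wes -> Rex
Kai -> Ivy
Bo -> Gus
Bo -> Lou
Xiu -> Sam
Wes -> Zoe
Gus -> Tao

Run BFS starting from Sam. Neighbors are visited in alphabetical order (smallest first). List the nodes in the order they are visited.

Sam, Ada, Ava, Ben, Bo, Gus, Lou, Rex, Tao, Xiu, Wes, Ivy, Kai, Jae, Zoe, Cyd

Visit Sam; enqueue Ada, Ava, Ben, Bo, Gus, Lou, Rex, Tao, Xiu → queue [Ada, Ava, Ben, Bo, Gus, Lou, Rex, Tao, Xiu]
Visit Ada → queue [Ava, Ben, Bo, Gus, Lou, Rex, Tao, Xiu]
Visit Ava; enqueue Wes → queue [Ben, Bo, Gus, Lou, Rex, Tao, Xiu, Wes]
Visit Ben → queue [Bo, Gus, Lou, Rex, Tao, Xiu, Wes]
Visit Bo; enqueue Ivy → queue [Gus, Lou, Rex, Tao, Xiu, Wes, Ivy]
Visit Gus; enqueue Kai → queue [Lou, Rex, Tao, Xiu, Wes, Ivy, Kai]
Visit Lou → queue [Rex, Tao, Xiu, Wes, Ivy, Kai]
Visit Rex → queue [Tao, Xiu, Wes, Ivy, Kai]
Visit Tao → queue [Xiu, Wes, Ivy, Kai]
Visit Xiu → queue [Wes, Ivy, Kai]
Visit Wes; enqueue Jae, Zoe → queue [Ivy, Kai, Jae, Zoe]
Visit Ivy → queue [Kai, Jae, Zoe]
Visit Kai → queue [Jae, Zoe]
Visit Jae → queue [Zoe]
Visit Zoe; enqueue Cyd → queue [Cyd]
Visit Cyd → queue []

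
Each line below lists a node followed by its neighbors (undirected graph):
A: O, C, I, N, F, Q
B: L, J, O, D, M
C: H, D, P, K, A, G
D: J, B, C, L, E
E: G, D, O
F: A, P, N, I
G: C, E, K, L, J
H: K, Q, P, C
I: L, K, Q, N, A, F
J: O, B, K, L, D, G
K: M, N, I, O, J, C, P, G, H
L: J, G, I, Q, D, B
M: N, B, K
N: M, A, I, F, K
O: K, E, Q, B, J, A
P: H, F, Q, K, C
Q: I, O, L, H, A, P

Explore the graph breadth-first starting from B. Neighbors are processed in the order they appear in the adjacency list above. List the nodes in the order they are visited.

B -> L -> J -> O -> D -> M -> G -> I -> Q -> K -> E -> A -> C -> N -> F -> H -> P

Visit B; enqueue L, J, O, D, M → queue [L, J, O, D, M]
Visit L; enqueue G, I, Q → queue [J, O, D, M, G, I, Q]
Visit J; enqueue K → queue [O, D, M, G, I, Q, K]
Visit O; enqueue E, A → queue [D, M, G, I, Q, K, E, A]
Visit D; enqueue C → queue [M, G, I, Q, K, E, A, C]
Visit M; enqueue N → queue [G, I, Q, K, E, A, C, N]
Visit G → queue [I, Q, K, E, A, C, N]
Visit I; enqueue F → queue [Q, K, E, A, C, N, F]
Visit Q; enqueue H, P → queue [K, E, A, C, N, F, H, P]
Visit K → queue [E, A, C, N, F, H, P]
Visit E → queue [A, C, N, F, H, P]
Visit A → queue [C, N, F, H, P]
Visit C → queue [N, F, H, P]
Visit N → queue [F, H, P]
Visit F → queue [H, P]
Visit H → queue [P]
Visit P → queue []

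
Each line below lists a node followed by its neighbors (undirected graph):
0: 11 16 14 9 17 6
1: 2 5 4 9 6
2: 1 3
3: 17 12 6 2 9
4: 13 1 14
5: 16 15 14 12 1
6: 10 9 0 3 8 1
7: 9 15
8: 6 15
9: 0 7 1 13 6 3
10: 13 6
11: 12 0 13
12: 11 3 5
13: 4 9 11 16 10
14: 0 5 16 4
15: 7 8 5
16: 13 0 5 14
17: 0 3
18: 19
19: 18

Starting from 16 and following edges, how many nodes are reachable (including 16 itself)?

18

BFS from 16 visits: 16, 13, 0, 5, 14, 4, 9, 11, 10, 17, 6, 15, 12, 1, 7, 3, 8, 2
Reachable nodes: 18 of 20 total.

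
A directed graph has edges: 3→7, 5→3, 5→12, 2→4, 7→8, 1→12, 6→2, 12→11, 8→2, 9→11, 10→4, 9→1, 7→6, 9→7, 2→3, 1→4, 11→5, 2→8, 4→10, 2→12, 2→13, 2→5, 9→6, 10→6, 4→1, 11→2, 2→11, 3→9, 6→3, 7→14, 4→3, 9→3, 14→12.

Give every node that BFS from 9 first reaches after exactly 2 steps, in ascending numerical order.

Level 0: 9
Level 1: 1, 3, 6, 7, 11
Level 2: 2, 4, 5, 8, 12, 14
Level 3: 10, 13

2, 4, 5, 8, 12, 14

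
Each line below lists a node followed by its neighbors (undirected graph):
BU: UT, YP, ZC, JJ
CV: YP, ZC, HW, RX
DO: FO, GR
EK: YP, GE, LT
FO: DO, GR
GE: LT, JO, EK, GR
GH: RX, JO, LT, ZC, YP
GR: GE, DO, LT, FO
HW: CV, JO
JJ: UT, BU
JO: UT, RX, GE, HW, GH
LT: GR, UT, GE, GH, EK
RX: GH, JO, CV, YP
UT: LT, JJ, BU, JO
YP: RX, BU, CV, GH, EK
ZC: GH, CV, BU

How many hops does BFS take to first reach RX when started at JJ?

3

Level 0: JJ
Level 1: BU, UT
Level 2: JO, LT, YP, ZC
Level 3: CV, EK, GE, GH, GR, HW, RX
Level 4: DO, FO
RX first appears at level 3.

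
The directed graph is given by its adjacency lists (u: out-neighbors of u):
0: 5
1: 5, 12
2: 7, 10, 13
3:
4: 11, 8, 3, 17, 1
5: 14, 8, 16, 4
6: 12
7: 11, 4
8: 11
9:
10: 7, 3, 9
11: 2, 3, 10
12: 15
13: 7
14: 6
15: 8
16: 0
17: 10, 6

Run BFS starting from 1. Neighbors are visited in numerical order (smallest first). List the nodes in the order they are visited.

Visit 1; enqueue 5, 12 → queue [5, 12]
Visit 5; enqueue 4, 8, 14, 16 → queue [12, 4, 8, 14, 16]
Visit 12; enqueue 15 → queue [4, 8, 14, 16, 15]
Visit 4; enqueue 3, 11, 17 → queue [8, 14, 16, 15, 3, 11, 17]
Visit 8 → queue [14, 16, 15, 3, 11, 17]
Visit 14; enqueue 6 → queue [16, 15, 3, 11, 17, 6]
Visit 16; enqueue 0 → queue [15, 3, 11, 17, 6, 0]
Visit 15 → queue [3, 11, 17, 6, 0]
Visit 3 → queue [11, 17, 6, 0]
Visit 11; enqueue 2, 10 → queue [17, 6, 0, 2, 10]
Visit 17 → queue [6, 0, 2, 10]
Visit 6 → queue [0, 2, 10]
Visit 0 → queue [2, 10]
Visit 2; enqueue 7, 13 → queue [10, 7, 13]
Visit 10; enqueue 9 → queue [7, 13, 9]
Visit 7 → queue [13, 9]
Visit 13 → queue [9]
Visit 9 → queue []

1 -> 5 -> 12 -> 4 -> 8 -> 14 -> 16 -> 15 -> 3 -> 11 -> 17 -> 6 -> 0 -> 2 -> 10 -> 7 -> 13 -> 9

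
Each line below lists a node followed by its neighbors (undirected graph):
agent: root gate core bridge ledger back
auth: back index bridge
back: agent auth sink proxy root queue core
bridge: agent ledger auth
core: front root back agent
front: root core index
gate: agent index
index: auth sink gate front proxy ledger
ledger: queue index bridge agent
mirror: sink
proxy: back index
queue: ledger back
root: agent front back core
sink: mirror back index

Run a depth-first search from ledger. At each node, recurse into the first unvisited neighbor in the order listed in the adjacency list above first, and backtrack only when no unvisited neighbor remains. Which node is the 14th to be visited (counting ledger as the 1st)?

proxy

Visit ledger
ledger → queue
queue → back
back → agent
agent → root
root → front
front → core
front → index
index → auth
auth → bridge
index → sink
sink → mirror
index → gate
index → proxy

Visit order: ledger, queue, back, agent, root, front, core, index, auth, bridge, sink, mirror, gate, proxy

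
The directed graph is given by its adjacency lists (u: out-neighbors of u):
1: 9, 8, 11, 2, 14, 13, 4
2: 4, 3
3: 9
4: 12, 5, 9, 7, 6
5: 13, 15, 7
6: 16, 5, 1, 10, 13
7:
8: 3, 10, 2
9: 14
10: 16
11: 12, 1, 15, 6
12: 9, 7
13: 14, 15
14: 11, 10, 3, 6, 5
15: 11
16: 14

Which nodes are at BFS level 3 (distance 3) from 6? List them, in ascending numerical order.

3, 12

Level 0: 6
Level 1: 1, 5, 10, 13, 16
Level 2: 2, 4, 7, 8, 9, 11, 14, 15
Level 3: 3, 12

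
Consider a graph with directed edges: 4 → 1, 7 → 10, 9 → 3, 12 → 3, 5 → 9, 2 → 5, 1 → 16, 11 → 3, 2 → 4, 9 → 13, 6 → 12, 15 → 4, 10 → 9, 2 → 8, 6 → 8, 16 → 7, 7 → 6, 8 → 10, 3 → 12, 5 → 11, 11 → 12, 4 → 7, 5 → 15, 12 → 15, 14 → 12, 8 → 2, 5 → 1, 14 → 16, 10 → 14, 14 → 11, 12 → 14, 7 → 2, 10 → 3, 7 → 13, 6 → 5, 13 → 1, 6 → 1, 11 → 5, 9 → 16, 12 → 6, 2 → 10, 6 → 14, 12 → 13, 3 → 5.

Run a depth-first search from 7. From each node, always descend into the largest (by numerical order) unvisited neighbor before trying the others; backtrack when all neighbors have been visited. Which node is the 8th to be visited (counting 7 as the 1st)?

15

Visit 7
7 → 13
13 → 1
1 → 16
7 → 10
10 → 14
14 → 12
12 → 15
15 → 4
12 → 6
6 → 8
8 → 2
2 → 5
5 → 11
11 → 3
5 → 9

Visit order: 7, 13, 1, 16, 10, 14, 12, 15, 4, 6, 8, 2, 5, 11, 3, 9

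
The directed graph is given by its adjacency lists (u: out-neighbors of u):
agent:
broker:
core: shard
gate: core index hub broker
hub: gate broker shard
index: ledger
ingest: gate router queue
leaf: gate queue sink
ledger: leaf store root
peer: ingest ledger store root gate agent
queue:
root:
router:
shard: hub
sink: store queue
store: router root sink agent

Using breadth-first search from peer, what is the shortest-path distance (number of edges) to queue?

2

Level 0: peer
Level 1: agent, gate, ingest, ledger, root, store
Level 2: broker, core, hub, index, leaf, queue, router, sink
Level 3: shard
queue first appears at level 2.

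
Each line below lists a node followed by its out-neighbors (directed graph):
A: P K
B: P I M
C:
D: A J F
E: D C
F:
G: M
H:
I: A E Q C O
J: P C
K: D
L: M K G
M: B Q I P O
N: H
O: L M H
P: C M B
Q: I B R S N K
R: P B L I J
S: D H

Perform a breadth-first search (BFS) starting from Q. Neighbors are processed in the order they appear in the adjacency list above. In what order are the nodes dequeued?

Q, I, B, R, S, N, K, A, E, C, O, P, M, L, J, D, H, G, F

Visit Q; enqueue I, B, R, S, N, K → queue [I, B, R, S, N, K]
Visit I; enqueue A, E, C, O → queue [B, R, S, N, K, A, E, C, O]
Visit B; enqueue P, M → queue [R, S, N, K, A, E, C, O, P, M]
Visit R; enqueue L, J → queue [S, N, K, A, E, C, O, P, M, L, J]
Visit S; enqueue D, H → queue [N, K, A, E, C, O, P, M, L, J, D, H]
Visit N → queue [K, A, E, C, O, P, M, L, J, D, H]
Visit K → queue [A, E, C, O, P, M, L, J, D, H]
Visit A → queue [E, C, O, P, M, L, J, D, H]
Visit E → queue [C, O, P, M, L, J, D, H]
Visit C → queue [O, P, M, L, J, D, H]
Visit O → queue [P, M, L, J, D, H]
Visit P → queue [M, L, J, D, H]
Visit M → queue [L, J, D, H]
Visit L; enqueue G → queue [J, D, H, G]
Visit J → queue [D, H, G]
Visit D; enqueue F → queue [H, G, F]
Visit H → queue [G, F]
Visit G → queue [F]
Visit F → queue []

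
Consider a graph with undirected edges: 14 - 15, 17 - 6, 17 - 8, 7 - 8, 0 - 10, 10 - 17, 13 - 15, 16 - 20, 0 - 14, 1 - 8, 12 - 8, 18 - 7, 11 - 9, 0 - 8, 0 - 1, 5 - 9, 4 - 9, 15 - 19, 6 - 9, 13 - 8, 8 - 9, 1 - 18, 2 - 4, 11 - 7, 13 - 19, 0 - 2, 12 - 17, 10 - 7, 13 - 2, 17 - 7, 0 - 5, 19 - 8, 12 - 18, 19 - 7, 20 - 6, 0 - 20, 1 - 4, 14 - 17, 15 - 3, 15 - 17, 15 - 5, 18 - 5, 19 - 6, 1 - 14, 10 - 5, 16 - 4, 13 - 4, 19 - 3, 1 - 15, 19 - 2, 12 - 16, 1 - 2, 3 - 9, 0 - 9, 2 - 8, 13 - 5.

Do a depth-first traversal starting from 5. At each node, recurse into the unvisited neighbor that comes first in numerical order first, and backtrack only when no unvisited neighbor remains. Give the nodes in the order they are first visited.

Visit 5
5 → 0
0 → 1
1 → 2
2 → 4
4 → 9
9 → 3
3 → 15
15 → 13
13 → 8
8 → 7
7 → 10
10 → 17
17 → 6
6 → 19
6 → 20
20 → 16
16 → 12
12 → 18
17 → 14
7 → 11

5 0 1 2 4 9 3 15 13 8 7 10 17 6 19 20 16 12 18 14 11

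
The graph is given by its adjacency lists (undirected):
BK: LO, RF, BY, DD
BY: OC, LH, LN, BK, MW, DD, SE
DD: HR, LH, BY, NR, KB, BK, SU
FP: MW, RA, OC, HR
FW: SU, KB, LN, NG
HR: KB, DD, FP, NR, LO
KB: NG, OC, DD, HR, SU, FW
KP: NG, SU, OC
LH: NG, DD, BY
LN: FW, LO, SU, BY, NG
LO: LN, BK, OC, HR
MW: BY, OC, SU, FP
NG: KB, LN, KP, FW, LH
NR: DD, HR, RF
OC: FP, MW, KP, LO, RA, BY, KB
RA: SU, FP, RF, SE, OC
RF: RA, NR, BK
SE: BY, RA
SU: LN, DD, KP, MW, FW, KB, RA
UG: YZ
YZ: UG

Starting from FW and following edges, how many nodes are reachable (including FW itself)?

BFS from FW visits: FW, KB, LN, NG, SU, DD, HR, OC, BY, LO, KP, LH, MW, RA, BK, NR, FP, SE, RF
Reachable nodes: 19 of 21 total.

19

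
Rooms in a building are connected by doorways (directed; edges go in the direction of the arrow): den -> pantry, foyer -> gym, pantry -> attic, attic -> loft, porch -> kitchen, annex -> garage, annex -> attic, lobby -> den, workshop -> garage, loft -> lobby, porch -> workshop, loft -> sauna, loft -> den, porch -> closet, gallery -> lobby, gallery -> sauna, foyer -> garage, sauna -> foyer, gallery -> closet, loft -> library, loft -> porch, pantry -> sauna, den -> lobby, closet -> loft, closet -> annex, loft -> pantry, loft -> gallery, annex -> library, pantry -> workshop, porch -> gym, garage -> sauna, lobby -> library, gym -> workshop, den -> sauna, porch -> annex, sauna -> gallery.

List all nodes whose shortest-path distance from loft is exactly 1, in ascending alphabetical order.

den, gallery, library, lobby, pantry, porch, sauna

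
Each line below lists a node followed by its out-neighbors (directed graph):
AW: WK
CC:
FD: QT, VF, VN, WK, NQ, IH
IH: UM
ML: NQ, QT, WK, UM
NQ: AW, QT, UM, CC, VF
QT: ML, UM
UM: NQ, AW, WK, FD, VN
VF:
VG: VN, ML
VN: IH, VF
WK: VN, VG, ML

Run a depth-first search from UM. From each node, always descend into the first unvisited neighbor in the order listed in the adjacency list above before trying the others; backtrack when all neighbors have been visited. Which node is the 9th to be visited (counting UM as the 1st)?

ML

Visit UM
UM → NQ
NQ → AW
AW → WK
WK → VN
VN → IH
VN → VF
WK → VG
VG → ML
ML → QT
NQ → CC
UM → FD

Visit order: UM, NQ, AW, WK, VN, IH, VF, VG, ML, QT, CC, FD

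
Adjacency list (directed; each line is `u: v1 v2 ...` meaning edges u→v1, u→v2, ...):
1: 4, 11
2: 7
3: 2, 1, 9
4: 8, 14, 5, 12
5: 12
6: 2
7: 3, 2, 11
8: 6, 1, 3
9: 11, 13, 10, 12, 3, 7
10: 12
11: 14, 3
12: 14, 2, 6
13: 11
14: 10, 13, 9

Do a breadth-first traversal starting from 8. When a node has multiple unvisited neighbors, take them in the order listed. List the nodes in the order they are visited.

8 -> 6 -> 1 -> 3 -> 2 -> 4 -> 11 -> 9 -> 7 -> 14 -> 5 -> 12 -> 13 -> 10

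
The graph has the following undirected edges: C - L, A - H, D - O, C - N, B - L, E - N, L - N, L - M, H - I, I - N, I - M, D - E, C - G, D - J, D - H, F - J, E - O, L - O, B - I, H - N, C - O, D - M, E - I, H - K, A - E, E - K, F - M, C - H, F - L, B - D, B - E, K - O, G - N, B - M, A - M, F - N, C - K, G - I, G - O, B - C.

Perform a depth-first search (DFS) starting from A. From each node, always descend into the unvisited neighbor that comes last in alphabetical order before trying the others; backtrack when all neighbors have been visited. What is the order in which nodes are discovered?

A -> M -> L -> O -> K -> H -> N -> I -> G -> C -> B -> E -> D -> J -> F

Visit A
A → M
M → L
L → O
O → K
K → H
H → N
N → I
I → G
G → C
C → B
B → E
E → D
D → J
J → F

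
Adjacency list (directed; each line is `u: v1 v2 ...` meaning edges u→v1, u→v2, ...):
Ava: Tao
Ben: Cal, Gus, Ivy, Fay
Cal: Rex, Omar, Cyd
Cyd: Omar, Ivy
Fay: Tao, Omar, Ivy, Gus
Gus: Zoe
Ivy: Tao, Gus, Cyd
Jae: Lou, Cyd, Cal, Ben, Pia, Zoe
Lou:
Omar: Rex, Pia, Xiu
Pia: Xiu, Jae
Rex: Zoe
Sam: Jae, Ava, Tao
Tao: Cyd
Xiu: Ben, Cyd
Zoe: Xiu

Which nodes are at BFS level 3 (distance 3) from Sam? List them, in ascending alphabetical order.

Fay, Gus, Ivy, Omar, Rex, Xiu

Level 0: Sam
Level 1: Ava, Jae, Tao
Level 2: Ben, Cal, Cyd, Lou, Pia, Zoe
Level 3: Fay, Gus, Ivy, Omar, Rex, Xiu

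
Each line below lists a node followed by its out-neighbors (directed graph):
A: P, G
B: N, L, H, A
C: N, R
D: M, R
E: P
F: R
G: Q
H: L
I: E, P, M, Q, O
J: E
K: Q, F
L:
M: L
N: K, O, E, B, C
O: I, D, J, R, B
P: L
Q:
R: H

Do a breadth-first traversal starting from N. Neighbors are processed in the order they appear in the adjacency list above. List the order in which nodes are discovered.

Visit N; enqueue K, O, E, B, C → queue [K, O, E, B, C]
Visit K; enqueue Q, F → queue [O, E, B, C, Q, F]
Visit O; enqueue I, D, J, R → queue [E, B, C, Q, F, I, D, J, R]
Visit E; enqueue P → queue [B, C, Q, F, I, D, J, R, P]
Visit B; enqueue L, H, A → queue [C, Q, F, I, D, J, R, P, L, H, A]
Visit C → queue [Q, F, I, D, J, R, P, L, H, A]
Visit Q → queue [F, I, D, J, R, P, L, H, A]
Visit F → queue [I, D, J, R, P, L, H, A]
Visit I; enqueue M → queue [D, J, R, P, L, H, A, M]
Visit D → queue [J, R, P, L, H, A, M]
Visit J → queue [R, P, L, H, A, M]
Visit R → queue [P, L, H, A, M]
Visit P → queue [L, H, A, M]
Visit L → queue [H, A, M]
Visit H → queue [A, M]
Visit A; enqueue G → queue [M, G]
Visit M → queue [G]
Visit G → queue []

N, K, O, E, B, C, Q, F, I, D, J, R, P, L, H, A, M, G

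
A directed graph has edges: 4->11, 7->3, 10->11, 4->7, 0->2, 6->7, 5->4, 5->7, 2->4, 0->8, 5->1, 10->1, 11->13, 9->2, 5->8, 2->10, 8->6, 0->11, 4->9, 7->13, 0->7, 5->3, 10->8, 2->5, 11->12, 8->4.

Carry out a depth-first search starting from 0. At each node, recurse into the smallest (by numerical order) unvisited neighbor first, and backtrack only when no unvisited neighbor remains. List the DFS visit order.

0, 2, 4, 7, 3, 13, 9, 11, 12, 5, 1, 8, 6, 10

Visit 0
0 → 2
2 → 4
4 → 7
7 → 3
7 → 13
4 → 9
4 → 11
11 → 12
2 → 5
5 → 1
5 → 8
8 → 6
2 → 10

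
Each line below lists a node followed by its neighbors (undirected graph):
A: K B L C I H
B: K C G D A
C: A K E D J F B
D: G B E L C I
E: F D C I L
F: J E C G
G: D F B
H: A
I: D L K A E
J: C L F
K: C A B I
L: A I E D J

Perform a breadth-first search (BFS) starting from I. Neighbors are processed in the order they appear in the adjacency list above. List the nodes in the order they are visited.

I → D → L → K → A → E → G → B → C → J → H → F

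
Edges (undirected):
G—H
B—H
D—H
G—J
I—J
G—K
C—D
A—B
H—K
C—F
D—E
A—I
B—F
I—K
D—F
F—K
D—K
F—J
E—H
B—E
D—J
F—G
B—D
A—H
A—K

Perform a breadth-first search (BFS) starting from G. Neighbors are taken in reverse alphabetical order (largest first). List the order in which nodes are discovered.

Visit G; enqueue K, J, H, F → queue [K, J, H, F]
Visit K; enqueue I, D, A → queue [J, H, F, I, D, A]
Visit J → queue [H, F, I, D, A]
Visit H; enqueue E, B → queue [F, I, D, A, E, B]
Visit F; enqueue C → queue [I, D, A, E, B, C]
Visit I → queue [D, A, E, B, C]
Visit D → queue [A, E, B, C]
Visit A → queue [E, B, C]
Visit E → queue [B, C]
Visit B → queue [C]
Visit C → queue []

G, K, J, H, F, I, D, A, E, B, C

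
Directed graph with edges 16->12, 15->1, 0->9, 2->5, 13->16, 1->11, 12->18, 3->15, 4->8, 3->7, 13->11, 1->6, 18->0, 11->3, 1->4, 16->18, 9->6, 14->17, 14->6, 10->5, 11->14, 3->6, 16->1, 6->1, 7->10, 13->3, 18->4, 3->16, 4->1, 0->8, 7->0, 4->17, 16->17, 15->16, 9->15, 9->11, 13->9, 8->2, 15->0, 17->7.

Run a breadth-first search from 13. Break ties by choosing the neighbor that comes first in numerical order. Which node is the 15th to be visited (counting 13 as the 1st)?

10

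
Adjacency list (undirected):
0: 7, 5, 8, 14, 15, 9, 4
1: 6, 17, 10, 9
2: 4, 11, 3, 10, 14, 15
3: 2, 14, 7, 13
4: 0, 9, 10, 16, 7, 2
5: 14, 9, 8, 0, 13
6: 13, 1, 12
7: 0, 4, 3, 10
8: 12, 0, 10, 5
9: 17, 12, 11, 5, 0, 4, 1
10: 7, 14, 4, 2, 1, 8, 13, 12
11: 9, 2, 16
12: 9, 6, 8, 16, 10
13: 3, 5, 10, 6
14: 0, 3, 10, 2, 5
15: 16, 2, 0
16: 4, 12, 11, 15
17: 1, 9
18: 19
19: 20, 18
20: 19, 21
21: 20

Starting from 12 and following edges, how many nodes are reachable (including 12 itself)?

18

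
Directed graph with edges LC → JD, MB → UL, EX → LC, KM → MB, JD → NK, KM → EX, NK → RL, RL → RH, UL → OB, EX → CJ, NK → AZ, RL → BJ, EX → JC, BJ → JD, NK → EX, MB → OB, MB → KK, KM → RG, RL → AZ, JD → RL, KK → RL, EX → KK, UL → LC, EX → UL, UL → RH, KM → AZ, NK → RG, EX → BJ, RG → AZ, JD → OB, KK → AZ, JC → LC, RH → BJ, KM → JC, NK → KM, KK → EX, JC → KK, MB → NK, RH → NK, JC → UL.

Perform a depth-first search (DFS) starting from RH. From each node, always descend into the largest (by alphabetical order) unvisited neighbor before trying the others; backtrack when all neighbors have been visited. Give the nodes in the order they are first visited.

Visit RH
RH → NK
NK → RL
RL → BJ
BJ → JD
JD → OB
RL → AZ
NK → RG
NK → KM
KM → MB
MB → UL
UL → LC
MB → KK
KK → EX
EX → JC
EX → CJ

RH, NK, RL, BJ, JD, OB, AZ, RG, KM, MB, UL, LC, KK, EX, JC, CJ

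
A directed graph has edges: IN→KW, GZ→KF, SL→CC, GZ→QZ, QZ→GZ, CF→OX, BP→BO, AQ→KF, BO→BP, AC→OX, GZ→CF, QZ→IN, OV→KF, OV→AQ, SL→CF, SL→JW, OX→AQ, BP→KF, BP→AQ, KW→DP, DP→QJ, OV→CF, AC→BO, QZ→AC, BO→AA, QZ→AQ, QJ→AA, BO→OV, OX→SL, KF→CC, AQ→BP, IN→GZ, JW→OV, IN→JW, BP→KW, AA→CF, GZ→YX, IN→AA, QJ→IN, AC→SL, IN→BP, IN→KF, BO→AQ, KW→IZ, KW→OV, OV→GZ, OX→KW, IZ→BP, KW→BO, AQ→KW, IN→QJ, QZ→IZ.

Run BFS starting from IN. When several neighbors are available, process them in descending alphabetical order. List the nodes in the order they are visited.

IN, QJ, KW, KF, JW, GZ, BP, AA, OV, IZ, DP, BO, CC, YX, QZ, CF, AQ, AC, OX, SL

Visit IN; enqueue QJ, KW, KF, JW, GZ, BP, AA → queue [QJ, KW, KF, JW, GZ, BP, AA]
Visit QJ → queue [KW, KF, JW, GZ, BP, AA]
Visit KW; enqueue OV, IZ, DP, BO → queue [KF, JW, GZ, BP, AA, OV, IZ, DP, BO]
Visit KF; enqueue CC → queue [JW, GZ, BP, AA, OV, IZ, DP, BO, CC]
Visit JW → queue [GZ, BP, AA, OV, IZ, DP, BO, CC]
Visit GZ; enqueue YX, QZ, CF → queue [BP, AA, OV, IZ, DP, BO, CC, YX, QZ, CF]
Visit BP; enqueue AQ → queue [AA, OV, IZ, DP, BO, CC, YX, QZ, CF, AQ]
Visit AA → queue [OV, IZ, DP, BO, CC, YX, QZ, CF, AQ]
Visit OV → queue [IZ, DP, BO, CC, YX, QZ, CF, AQ]
Visit IZ → queue [DP, BO, CC, YX, QZ, CF, AQ]
Visit DP → queue [BO, CC, YX, QZ, CF, AQ]
Visit BO → queue [CC, YX, QZ, CF, AQ]
Visit CC → queue [YX, QZ, CF, AQ]
Visit YX → queue [QZ, CF, AQ]
Visit QZ; enqueue AC → queue [CF, AQ, AC]
Visit CF; enqueue OX → queue [AQ, AC, OX]
Visit AQ → queue [AC, OX]
Visit AC; enqueue SL → queue [OX, SL]
Visit OX → queue [SL]
Visit SL → queue []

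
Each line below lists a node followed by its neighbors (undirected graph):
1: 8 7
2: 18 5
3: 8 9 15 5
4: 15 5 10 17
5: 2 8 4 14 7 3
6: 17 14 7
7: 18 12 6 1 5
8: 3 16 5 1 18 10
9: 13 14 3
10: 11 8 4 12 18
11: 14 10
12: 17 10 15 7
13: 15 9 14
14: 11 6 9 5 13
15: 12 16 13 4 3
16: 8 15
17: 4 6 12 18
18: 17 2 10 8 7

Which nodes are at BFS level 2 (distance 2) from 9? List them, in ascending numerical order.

Level 0: 9
Level 1: 3, 13, 14
Level 2: 5, 6, 8, 11, 15
Level 3: 1, 2, 4, 7, 10, 12, 16, 17, 18

5, 6, 8, 11, 15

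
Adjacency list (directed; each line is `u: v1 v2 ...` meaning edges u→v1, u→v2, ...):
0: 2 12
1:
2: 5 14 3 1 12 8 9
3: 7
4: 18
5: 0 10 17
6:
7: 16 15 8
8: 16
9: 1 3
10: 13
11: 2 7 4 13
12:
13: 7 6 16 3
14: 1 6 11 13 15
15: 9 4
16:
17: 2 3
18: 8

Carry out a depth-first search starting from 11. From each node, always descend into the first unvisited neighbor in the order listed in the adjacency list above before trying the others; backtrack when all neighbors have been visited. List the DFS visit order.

Visit 11
11 → 2
2 → 5
5 → 0
0 → 12
5 → 10
10 → 13
13 → 7
7 → 16
7 → 15
15 → 9
9 → 1
9 → 3
15 → 4
4 → 18
18 → 8
13 → 6
5 → 17
2 → 14

11, 2, 5, 0, 12, 10, 13, 7, 16, 15, 9, 1, 3, 4, 18, 8, 6, 17, 14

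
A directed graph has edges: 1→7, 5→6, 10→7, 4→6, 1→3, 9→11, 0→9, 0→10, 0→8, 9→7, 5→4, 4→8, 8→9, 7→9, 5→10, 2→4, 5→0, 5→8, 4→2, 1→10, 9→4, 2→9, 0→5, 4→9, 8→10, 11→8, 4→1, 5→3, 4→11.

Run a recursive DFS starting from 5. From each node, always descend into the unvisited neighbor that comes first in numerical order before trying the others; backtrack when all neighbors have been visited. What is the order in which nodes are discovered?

5 -> 0 -> 8 -> 9 -> 4 -> 1 -> 3 -> 7 -> 10 -> 2 -> 6 -> 11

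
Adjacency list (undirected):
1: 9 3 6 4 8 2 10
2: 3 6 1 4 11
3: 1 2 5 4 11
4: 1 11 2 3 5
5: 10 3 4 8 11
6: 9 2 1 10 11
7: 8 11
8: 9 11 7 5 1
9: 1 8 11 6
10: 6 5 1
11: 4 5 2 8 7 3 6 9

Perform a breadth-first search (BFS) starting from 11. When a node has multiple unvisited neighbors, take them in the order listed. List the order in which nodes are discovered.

Visit 11; enqueue 4, 5, 2, 8, 7, 3, 6, 9 → queue [4, 5, 2, 8, 7, 3, 6, 9]
Visit 4; enqueue 1 → queue [5, 2, 8, 7, 3, 6, 9, 1]
Visit 5; enqueue 10 → queue [2, 8, 7, 3, 6, 9, 1, 10]
Visit 2 → queue [8, 7, 3, 6, 9, 1, 10]
Visit 8 → queue [7, 3, 6, 9, 1, 10]
Visit 7 → queue [3, 6, 9, 1, 10]
Visit 3 → queue [6, 9, 1, 10]
Visit 6 → queue [9, 1, 10]
Visit 9 → queue [1, 10]
Visit 1 → queue [10]
Visit 10 → queue []

11, 4, 5, 2, 8, 7, 3, 6, 9, 1, 10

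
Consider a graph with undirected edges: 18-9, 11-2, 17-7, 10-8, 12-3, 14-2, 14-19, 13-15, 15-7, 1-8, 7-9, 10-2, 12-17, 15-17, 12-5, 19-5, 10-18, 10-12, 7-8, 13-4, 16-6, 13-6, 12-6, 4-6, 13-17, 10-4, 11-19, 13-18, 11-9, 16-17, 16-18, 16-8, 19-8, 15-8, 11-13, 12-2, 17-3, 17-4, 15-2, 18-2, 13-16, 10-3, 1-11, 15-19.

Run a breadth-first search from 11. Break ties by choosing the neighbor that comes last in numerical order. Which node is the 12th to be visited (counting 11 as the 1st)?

17

Visit 11; enqueue 19, 13, 9, 2, 1 → queue [19, 13, 9, 2, 1]
Visit 19; enqueue 15, 14, 8, 5 → queue [13, 9, 2, 1, 15, 14, 8, 5]
Visit 13; enqueue 18, 17, 16, 6, 4 → queue [9, 2, 1, 15, 14, 8, 5, 18, 17, 16, 6, 4]
Visit 9; enqueue 7 → queue [2, 1, 15, 14, 8, 5, 18, 17, 16, 6, 4, 7]
Visit 2; enqueue 12, 10 → queue [1, 15, 14, 8, 5, 18, 17, 16, 6, 4, 7, 12, 10]
Visit 1 → queue [15, 14, 8, 5, 18, 17, 16, 6, 4, 7, 12, 10]
Visit 15 → queue [14, 8, 5, 18, 17, 16, 6, 4, 7, 12, 10]
Visit 14 → queue [8, 5, 18, 17, 16, 6, 4, 7, 12, 10]
Visit 8 → queue [5, 18, 17, 16, 6, 4, 7, 12, 10]
Visit 5 → queue [18, 17, 16, 6, 4, 7, 12, 10]
Visit 18 → queue [17, 16, 6, 4, 7, 12, 10]
Visit 17; enqueue 3 → queue [16, 6, 4, 7, 12, 10, 3]
Visit 16 → queue [6, 4, 7, 12, 10, 3]
Visit 6 → queue [4, 7, 12, 10, 3]
Visit 4 → queue [7, 12, 10, 3]
Visit 7 → queue [12, 10, 3]
Visit 12 → queue [10, 3]
Visit 10 → queue [3]
Visit 3 → queue []

Visit order: 11, 19, 13, 9, 2, 1, 15, 14, 8, 5, 18, 17, 16, 6, 4, 7, 12, 10, 3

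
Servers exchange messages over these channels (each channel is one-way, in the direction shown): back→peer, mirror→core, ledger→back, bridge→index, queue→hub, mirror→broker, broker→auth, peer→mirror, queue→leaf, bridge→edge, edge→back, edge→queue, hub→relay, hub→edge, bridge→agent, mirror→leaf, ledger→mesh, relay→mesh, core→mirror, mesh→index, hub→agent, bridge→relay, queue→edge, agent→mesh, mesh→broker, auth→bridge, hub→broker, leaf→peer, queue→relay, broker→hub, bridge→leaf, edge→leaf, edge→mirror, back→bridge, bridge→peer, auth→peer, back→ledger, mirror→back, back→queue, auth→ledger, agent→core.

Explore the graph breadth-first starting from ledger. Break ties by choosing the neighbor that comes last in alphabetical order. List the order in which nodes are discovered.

ledger, mesh, back, index, broker, queue, peer, bridge, hub, auth, relay, leaf, edge, mirror, agent, core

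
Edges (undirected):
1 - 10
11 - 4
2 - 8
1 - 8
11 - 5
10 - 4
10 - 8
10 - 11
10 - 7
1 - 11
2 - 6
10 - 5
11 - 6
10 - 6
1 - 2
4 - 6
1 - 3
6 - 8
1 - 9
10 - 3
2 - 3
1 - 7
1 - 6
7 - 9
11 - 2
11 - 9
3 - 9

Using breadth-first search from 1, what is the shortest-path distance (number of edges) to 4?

Level 0: 1
Level 1: 2, 3, 6, 7, 8, 9, 10, 11
Level 2: 4, 5
4 first appears at level 2.

2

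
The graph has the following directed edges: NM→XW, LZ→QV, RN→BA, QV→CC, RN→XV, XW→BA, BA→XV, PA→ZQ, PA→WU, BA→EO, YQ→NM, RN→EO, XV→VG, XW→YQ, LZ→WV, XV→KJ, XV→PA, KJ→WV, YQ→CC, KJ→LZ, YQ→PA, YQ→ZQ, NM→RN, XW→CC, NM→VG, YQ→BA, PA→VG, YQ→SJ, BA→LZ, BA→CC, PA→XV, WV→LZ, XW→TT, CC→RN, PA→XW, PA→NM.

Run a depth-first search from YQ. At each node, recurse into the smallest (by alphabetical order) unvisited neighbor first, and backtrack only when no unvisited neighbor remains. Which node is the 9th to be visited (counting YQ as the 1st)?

QV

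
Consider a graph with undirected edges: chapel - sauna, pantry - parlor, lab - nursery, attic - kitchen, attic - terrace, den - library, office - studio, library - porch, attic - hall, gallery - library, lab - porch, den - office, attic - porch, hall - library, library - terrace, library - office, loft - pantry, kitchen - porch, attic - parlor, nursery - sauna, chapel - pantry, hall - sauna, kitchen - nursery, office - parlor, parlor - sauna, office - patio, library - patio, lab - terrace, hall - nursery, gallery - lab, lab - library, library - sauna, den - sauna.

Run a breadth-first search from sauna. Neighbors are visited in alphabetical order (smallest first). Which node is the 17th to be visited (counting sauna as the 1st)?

loft

Visit sauna; enqueue chapel, den, hall, library, nursery, parlor → queue [chapel, den, hall, library, nursery, parlor]
Visit chapel; enqueue pantry → queue [den, hall, library, nursery, parlor, pantry]
Visit den; enqueue office → queue [hall, library, nursery, parlor, pantry, office]
Visit hall; enqueue attic → queue [library, nursery, parlor, pantry, office, attic]
Visit library; enqueue gallery, lab, patio, porch, terrace → queue [nursery, parlor, pantry, office, attic, gallery, lab, patio, porch, terrace]
Visit nursery; enqueue kitchen → queue [parlor, pantry, office, attic, gallery, lab, patio, porch, terrace, kitchen]
Visit parlor → queue [pantry, office, attic, gallery, lab, patio, porch, terrace, kitchen]
Visit pantry; enqueue loft → queue [office, attic, gallery, lab, patio, porch, terrace, kitchen, loft]
Visit office; enqueue studio → queue [attic, gallery, lab, patio, porch, terrace, kitchen, loft, studio]
Visit attic → queue [gallery, lab, patio, porch, terrace, kitchen, loft, studio]
Visit gallery → queue [lab, patio, porch, terrace, kitchen, loft, studio]
Visit lab → queue [patio, porch, terrace, kitchen, loft, studio]
Visit patio → queue [porch, terrace, kitchen, loft, studio]
Visit porch → queue [terrace, kitchen, loft, studio]
Visit terrace → queue [kitchen, loft, studio]
Visit kitchen → queue [loft, studio]
Visit loft → queue [studio]
Visit studio → queue []

Visit order: sauna, chapel, den, hall, library, nursery, parlor, pantry, office, attic, gallery, lab, patio, porch, terrace, kitchen, loft, studio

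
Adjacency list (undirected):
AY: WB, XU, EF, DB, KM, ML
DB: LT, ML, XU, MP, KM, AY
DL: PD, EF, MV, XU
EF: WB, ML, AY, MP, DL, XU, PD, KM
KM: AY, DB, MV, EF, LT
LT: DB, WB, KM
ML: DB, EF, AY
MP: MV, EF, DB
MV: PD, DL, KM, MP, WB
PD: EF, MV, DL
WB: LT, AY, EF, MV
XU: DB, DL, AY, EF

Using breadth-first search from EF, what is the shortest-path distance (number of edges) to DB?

2

Level 0: EF
Level 1: AY, DL, KM, ML, MP, PD, WB, XU
Level 2: DB, LT, MV
DB first appears at level 2.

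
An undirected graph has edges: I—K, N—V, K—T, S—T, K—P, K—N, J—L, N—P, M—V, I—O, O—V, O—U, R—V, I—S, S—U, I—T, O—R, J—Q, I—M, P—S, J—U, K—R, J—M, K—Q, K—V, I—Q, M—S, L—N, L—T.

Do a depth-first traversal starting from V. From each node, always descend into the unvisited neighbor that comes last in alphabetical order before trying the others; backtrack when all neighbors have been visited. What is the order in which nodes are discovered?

Visit V
V → R
R → O
O → U
U → S
S → T
T → L
L → N
N → P
P → K
K → Q
Q → J
J → M
M → I

V -> R -> O -> U -> S -> T -> L -> N -> P -> K -> Q -> J -> M -> I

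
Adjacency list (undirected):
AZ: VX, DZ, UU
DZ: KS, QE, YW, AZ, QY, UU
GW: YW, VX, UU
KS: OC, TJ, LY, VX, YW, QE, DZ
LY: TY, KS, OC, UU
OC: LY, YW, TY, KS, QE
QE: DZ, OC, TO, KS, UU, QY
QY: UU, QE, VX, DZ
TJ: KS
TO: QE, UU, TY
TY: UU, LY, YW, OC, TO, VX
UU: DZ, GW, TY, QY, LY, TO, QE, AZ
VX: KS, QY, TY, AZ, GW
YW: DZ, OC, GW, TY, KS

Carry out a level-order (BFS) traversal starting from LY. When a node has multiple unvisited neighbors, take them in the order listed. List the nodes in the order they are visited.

Visit LY; enqueue TY, KS, OC, UU → queue [TY, KS, OC, UU]
Visit TY; enqueue YW, TO, VX → queue [KS, OC, UU, YW, TO, VX]
Visit KS; enqueue TJ, QE, DZ → queue [OC, UU, YW, TO, VX, TJ, QE, DZ]
Visit OC → queue [UU, YW, TO, VX, TJ, QE, DZ]
Visit UU; enqueue GW, QY, AZ → queue [YW, TO, VX, TJ, QE, DZ, GW, QY, AZ]
Visit YW → queue [TO, VX, TJ, QE, DZ, GW, QY, AZ]
Visit TO → queue [VX, TJ, QE, DZ, GW, QY, AZ]
Visit VX → queue [TJ, QE, DZ, GW, QY, AZ]
Visit TJ → queue [QE, DZ, GW, QY, AZ]
Visit QE → queue [DZ, GW, QY, AZ]
Visit DZ → queue [GW, QY, AZ]
Visit GW → queue [QY, AZ]
Visit QY → queue [AZ]
Visit AZ → queue []

LY TY KS OC UU YW TO VX TJ QE DZ GW QY AZ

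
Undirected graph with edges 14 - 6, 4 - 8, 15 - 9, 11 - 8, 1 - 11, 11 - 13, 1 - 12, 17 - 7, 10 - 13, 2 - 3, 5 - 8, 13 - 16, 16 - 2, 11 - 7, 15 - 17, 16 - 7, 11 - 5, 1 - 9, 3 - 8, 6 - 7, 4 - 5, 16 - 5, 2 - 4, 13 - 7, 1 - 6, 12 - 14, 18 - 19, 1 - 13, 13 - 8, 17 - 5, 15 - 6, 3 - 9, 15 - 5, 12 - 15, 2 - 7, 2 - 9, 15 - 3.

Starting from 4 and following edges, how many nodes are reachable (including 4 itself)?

BFS from 4 visits: 4, 8, 5, 2, 13, 11, 3, 17, 16, 15, 9, 7, 10, 1, 12, 6, 14
Reachable nodes: 17 of 19 total.

17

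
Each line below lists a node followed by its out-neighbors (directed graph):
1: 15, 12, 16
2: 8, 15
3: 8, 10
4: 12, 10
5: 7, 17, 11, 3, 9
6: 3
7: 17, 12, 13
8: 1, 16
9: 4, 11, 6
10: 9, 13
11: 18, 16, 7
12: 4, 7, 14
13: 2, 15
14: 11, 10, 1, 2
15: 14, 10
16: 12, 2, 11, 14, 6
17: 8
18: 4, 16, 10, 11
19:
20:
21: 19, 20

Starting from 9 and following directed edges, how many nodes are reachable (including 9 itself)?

17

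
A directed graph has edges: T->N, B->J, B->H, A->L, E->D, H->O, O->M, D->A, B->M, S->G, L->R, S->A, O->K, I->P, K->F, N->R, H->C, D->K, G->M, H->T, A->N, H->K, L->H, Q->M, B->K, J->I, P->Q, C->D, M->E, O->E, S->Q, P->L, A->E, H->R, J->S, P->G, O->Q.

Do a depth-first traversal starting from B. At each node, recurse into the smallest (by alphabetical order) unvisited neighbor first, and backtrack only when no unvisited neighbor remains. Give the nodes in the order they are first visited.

B H C D A E L R N K F O M Q T J I P G S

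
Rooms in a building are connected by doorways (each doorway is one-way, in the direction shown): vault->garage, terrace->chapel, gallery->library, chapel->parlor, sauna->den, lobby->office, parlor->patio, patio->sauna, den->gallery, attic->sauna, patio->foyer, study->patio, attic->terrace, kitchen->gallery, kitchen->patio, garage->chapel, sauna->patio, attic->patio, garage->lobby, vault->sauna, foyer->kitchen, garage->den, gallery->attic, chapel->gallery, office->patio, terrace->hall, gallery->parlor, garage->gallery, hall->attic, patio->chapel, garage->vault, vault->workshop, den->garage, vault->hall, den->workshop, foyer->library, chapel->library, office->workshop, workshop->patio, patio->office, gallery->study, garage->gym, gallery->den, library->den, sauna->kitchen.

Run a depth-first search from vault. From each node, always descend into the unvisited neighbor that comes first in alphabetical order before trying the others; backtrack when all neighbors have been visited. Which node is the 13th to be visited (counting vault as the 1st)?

Visit vault
vault → garage
garage → chapel
chapel → gallery
gallery → attic
attic → patio
patio → foyer
foyer → kitchen
foyer → library
library → den
den → workshop
patio → office
patio → sauna
attic → terrace
terrace → hall
gallery → parlor
gallery → study
garage → gym
garage → lobby

Visit order: vault, garage, chapel, gallery, attic, patio, foyer, kitchen, library, den, workshop, office, sauna, terrace, hall, parlor, study, gym, lobby

sauna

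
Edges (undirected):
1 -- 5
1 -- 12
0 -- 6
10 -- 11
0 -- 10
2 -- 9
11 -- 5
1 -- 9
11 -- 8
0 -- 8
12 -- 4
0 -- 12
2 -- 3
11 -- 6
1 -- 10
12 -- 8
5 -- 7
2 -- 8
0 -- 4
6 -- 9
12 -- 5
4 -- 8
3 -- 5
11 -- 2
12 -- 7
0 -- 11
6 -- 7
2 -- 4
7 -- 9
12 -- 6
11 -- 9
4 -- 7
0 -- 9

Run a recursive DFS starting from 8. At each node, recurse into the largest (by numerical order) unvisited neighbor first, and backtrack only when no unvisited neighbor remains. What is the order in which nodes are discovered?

Visit 8
8 → 12
12 → 7
7 → 9
9 → 11
11 → 10
10 → 1
1 → 5
5 → 3
3 → 2
2 → 4
4 → 0
0 → 6

8 -> 12 -> 7 -> 9 -> 11 -> 10 -> 1 -> 5 -> 3 -> 2 -> 4 -> 0 -> 6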